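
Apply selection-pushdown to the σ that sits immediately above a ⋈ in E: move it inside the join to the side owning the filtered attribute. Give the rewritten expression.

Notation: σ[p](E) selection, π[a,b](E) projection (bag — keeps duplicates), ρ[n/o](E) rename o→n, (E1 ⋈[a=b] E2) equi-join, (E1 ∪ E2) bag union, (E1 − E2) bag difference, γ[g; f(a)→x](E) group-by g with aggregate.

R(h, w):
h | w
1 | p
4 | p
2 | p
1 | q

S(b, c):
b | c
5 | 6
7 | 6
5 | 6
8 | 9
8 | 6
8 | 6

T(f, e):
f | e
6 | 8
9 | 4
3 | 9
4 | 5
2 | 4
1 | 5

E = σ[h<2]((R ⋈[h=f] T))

σ filters on h, owned by the left side.
E' = (σ[h<2](R) ⋈[h=f] T)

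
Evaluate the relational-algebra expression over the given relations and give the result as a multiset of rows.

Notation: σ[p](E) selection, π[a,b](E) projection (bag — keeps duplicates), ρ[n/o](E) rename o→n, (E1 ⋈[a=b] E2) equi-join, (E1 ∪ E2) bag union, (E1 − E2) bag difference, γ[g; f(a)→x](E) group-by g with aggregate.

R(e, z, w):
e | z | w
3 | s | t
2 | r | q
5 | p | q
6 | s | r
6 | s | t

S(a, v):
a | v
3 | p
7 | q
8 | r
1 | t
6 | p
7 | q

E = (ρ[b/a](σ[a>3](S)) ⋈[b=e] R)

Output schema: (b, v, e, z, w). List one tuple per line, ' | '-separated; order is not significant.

Stepwise |·|:
  S → 6
  σ[a>3](S) → 4
  ρ[b/a](σ[a>3](S)) → 4
  R → 5
  (ρ[b/a](σ[a>3](S)) ⋈[b=e] R) → 2

== RESULT ==
b | v | e | z | w
6 | p | 6 | s | r
6 | p | 6 | s | t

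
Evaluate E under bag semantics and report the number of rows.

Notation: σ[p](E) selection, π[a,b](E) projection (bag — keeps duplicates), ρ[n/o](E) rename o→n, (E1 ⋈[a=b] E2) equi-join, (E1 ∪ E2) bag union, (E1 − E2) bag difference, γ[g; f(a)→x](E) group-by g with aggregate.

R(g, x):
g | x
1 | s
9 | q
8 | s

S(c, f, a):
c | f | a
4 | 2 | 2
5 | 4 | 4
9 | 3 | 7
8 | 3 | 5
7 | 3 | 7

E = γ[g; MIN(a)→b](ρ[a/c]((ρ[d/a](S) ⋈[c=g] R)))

Row counts bottom-up:
  S → 5
  ρ[d/a](S) → 5
  R → 3
  (ρ[d/a](S) ⋈[c=g] R) → 2
  ρ[a/c]((ρ[d/a](S) ⋈[c=g] R)) → 2
  γ[g; MIN(a)→b](ρ[a/c]((ρ[d/a](S) ⋈[c=g] R))) → 2

|E| = 2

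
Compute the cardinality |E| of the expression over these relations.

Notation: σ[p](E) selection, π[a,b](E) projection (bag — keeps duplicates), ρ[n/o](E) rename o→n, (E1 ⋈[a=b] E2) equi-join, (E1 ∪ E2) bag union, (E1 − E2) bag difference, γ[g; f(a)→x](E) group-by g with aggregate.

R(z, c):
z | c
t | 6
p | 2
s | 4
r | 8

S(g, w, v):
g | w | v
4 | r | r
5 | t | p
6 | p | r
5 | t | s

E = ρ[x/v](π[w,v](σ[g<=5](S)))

Row counts bottom-up:
  S → 4
  σ[g<=5](S) → 3
  π[w,v](σ[g<=5](S)) → 3
  ρ[x/v](π[w,v](σ[g<=5](S))) → 3

|E| = 3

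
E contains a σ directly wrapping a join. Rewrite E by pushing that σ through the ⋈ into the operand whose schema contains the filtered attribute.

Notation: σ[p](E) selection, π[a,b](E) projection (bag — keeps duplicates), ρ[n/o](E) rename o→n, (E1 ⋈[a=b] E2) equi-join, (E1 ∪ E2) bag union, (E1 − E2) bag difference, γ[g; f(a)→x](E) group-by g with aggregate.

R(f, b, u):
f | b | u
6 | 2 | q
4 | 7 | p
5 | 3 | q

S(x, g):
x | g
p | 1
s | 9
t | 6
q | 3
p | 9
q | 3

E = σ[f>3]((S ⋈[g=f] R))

σ filters on f, owned by the right side.
E' = (S ⋈[g=f] σ[f>3](R))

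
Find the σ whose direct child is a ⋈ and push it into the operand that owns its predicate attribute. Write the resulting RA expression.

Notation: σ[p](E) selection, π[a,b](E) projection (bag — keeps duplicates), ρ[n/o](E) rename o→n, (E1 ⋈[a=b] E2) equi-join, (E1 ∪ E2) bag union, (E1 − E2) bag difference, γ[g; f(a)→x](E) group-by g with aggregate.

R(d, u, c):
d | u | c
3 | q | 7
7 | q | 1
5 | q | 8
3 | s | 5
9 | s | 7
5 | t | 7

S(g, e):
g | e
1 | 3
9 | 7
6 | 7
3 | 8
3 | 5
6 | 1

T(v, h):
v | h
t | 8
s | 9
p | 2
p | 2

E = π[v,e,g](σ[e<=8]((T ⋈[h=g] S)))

σ filters on e, owned by the right side.
E' = π[v,e,g]((T ⋈[h=g] σ[e<=8](S)))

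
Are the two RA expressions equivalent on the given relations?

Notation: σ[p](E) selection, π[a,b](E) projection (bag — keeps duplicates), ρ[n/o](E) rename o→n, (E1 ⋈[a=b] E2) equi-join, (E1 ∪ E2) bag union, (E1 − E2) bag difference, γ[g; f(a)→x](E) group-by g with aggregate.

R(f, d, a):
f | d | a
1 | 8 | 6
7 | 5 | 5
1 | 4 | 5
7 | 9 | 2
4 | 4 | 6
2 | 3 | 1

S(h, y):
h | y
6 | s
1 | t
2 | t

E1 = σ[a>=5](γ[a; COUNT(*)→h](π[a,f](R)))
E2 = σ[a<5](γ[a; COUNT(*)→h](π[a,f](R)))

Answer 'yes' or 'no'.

E1 subexpression sizes:
  R → 6
  π[a,f](R) → 6
  γ[a; COUNT(*)→h](π[a,f](R)) → 4
  σ[a>=5](γ[a; COUNT(*)→h](π[a,f](R))) → 2
E2 subexpression sizes:
  R → 6
  π[a,f](R) → 6
  γ[a; COUNT(*)→h](π[a,f](R)) → 4
  σ[a<5](γ[a; COUNT(*)→h](π[a,f](R))) → 2

E1 result:
a | h
5 | 2
6 | 2
E2 result:
a | h
1 | 1
2 | 1
Witness: (1, 1) appears 0× in E1 but 1× in E2.

no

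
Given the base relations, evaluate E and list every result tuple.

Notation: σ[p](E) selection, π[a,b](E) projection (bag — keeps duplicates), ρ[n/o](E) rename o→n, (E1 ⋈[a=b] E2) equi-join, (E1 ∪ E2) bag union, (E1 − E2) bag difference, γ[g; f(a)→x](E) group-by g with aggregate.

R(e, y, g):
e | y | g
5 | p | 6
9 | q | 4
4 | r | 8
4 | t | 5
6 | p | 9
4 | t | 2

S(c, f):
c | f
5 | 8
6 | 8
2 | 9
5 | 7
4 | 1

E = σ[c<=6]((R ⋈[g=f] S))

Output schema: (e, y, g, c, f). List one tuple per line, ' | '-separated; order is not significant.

Per-node cardinality:
  R → 6
  S → 5
  (R ⋈[g=f] S) → 3
  σ[c<=6]((R ⋈[g=f] S)) → 3

== RESULT ==
e | y | g | c | f
4 | r | 8 | 5 | 8
4 | r | 8 | 6 | 8
6 | p | 9 | 2 | 9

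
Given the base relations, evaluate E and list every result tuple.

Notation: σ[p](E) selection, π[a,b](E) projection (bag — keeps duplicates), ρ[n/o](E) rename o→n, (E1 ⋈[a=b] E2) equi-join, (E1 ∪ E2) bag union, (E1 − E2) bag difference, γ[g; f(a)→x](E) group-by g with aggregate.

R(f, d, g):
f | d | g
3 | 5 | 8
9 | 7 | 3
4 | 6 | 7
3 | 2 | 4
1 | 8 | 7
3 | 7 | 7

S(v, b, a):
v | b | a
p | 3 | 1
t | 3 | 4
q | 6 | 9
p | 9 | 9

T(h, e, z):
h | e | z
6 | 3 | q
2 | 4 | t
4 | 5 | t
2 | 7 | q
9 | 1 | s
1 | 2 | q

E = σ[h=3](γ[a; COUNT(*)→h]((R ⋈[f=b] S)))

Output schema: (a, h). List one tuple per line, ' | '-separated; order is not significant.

Stepwise |·|:
  R → 6
  S → 4
  (R ⋈[f=b] S) → 7
  γ[a; COUNT(*)→h]((R ⋈[f=b] S)) → 3
  σ[h=3](γ[a; COUNT(*)→h]((R ⋈[f=b] S))) → 2

== RESULT ==
a | h
1 | 3
4 | 3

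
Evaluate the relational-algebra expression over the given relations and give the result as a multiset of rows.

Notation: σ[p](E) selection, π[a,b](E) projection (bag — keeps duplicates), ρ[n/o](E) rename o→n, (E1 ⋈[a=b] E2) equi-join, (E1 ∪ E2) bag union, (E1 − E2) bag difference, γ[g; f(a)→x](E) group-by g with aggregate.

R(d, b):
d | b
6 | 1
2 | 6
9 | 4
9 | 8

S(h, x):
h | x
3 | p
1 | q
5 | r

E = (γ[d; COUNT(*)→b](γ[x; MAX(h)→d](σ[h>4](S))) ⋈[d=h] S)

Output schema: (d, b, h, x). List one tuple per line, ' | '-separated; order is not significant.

Row counts bottom-up:
  S → 3
  σ[h>4](S) → 1
  γ[x; MAX(h)→d](σ[h>4](S)) → 1
  γ[d; COUNT(*)→b](γ[x; MAX(h)→d](σ[h>4](S))) → 1
  S → 3
  (γ[d; COUNT(*)→b](γ[x; MAX(h)→d](σ[h>4](S))) ⋈[d=h] S) → 1

== RESULT ==
d | b | h | x
5 | 1 | 5 | r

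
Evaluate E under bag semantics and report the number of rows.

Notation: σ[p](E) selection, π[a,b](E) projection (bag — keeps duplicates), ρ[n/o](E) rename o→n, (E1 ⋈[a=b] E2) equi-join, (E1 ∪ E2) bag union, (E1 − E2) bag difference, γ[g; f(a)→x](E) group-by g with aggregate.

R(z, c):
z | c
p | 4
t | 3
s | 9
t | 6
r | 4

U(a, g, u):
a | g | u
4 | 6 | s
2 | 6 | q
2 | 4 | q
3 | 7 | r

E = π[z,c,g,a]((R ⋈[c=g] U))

Subexpression sizes:
  R → 5
  U → 4
  (R ⋈[c=g] U) → 4
  π[z,c,g,a]((R ⋈[c=g] U)) → 4

|E| = 4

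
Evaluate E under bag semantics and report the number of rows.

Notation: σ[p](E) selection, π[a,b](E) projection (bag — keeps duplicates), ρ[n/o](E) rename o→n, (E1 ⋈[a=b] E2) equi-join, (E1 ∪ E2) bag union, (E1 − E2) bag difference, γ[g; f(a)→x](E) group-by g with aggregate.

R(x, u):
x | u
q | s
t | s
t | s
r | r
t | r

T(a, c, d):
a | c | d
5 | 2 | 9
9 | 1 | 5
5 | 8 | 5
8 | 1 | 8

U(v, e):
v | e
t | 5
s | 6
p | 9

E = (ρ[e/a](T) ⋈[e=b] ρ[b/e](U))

Subexpression sizes:
  T → 4
  ρ[e/a](T) → 4
  U → 3
  ρ[b/e](U) → 3
  (ρ[e/a](T) ⋈[e=b] ρ[b/e](U)) → 3

|E| = 3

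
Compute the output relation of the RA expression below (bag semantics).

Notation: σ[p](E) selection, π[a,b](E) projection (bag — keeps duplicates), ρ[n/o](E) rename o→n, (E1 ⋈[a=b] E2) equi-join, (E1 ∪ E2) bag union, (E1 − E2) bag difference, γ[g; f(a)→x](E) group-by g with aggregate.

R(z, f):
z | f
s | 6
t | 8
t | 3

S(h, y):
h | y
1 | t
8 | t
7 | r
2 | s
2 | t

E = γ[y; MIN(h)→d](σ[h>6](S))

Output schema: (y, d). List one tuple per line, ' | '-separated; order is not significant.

Row counts bottom-up:
  S → 5
  σ[h>6](S) → 2
  γ[y; MIN(h)→d](σ[h>6](S)) → 2

== RESULT ==
y | d
r | 7
t | 8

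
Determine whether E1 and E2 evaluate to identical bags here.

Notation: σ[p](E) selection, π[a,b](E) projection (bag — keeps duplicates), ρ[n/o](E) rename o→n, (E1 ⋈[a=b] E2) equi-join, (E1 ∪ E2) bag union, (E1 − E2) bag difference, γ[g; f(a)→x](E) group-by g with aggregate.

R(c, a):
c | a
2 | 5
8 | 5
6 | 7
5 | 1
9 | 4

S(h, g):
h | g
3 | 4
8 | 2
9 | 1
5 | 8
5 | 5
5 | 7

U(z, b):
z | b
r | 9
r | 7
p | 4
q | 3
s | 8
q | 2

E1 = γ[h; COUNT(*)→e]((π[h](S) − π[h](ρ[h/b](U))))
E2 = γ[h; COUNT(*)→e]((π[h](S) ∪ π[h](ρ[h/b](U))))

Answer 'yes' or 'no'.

E1 subexpression sizes:
  S → 6
  π[h](S) → 6
  U → 6
  ρ[h/b](U) → 6
  π[h](ρ[h/b](U)) → 6
  (π[h](S) − π[h](ρ[h/b](U))) → 3
  γ[h; COUNT(*)→e]((π[h](S) − π[h](ρ[h/b](U)))) → 1
E2 subexpression sizes:
  S → 6
  π[h](S) → 6
  U → 6
  ρ[h/b](U) → 6
  π[h](ρ[h/b](U)) → 6
  (π[h](S) ∪ π[h](ρ[h/b](U))) → 12
  γ[h; COUNT(*)→e]((π[h](S) ∪ π[h](ρ[h/b](U)))) → 7

E1 result:
h | e
5 | 3
E2 result:
h | e
2 | 1
3 | 2
4 | 1
5 | 3
7 | 1
8 | 2
9 | 2
Witness: (7, 1) appears 0× in E1 but 1× in E2.

no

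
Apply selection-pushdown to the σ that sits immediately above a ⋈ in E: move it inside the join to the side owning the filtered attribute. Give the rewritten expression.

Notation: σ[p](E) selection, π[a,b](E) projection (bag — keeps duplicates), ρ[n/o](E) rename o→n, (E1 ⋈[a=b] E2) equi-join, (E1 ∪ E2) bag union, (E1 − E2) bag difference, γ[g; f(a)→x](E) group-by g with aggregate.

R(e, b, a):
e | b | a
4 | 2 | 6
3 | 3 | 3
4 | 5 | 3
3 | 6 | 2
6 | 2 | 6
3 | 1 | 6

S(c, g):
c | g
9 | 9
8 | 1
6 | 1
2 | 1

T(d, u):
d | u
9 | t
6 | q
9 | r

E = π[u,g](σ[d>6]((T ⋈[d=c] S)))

σ filters on d, owned by the left side.
E' = π[u,g]((σ[d>6](T) ⋈[d=c] S))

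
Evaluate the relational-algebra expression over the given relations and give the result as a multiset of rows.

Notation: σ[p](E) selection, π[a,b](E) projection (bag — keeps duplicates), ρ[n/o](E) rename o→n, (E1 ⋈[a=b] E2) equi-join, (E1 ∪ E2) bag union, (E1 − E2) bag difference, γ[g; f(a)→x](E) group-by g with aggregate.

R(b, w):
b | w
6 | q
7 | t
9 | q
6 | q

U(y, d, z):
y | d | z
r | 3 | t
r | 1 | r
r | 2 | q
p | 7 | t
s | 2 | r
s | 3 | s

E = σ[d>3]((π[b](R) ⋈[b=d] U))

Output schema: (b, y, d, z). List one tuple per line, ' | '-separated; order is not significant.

Row counts bottom-up:
  R → 4
  π[b](R) → 4
  U → 6
  (π[b](R) ⋈[b=d] U) → 1
  σ[d>3]((π[b](R) ⋈[b=d] U)) → 1

== RESULT ==
b | y | d | z
7 | p | 7 | t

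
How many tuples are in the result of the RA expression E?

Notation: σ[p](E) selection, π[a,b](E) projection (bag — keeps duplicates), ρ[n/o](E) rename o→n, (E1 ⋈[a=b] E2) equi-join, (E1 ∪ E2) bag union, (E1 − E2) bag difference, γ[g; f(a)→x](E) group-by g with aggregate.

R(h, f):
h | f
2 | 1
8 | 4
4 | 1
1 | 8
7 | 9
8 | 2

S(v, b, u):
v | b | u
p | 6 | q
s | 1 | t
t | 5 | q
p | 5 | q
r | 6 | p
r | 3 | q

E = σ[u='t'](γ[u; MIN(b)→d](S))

Row counts bottom-up:
  S → 6
  γ[u; MIN(b)→d](S) → 3
  σ[u='t'](γ[u; MIN(b)→d](S)) → 1

|E| = 1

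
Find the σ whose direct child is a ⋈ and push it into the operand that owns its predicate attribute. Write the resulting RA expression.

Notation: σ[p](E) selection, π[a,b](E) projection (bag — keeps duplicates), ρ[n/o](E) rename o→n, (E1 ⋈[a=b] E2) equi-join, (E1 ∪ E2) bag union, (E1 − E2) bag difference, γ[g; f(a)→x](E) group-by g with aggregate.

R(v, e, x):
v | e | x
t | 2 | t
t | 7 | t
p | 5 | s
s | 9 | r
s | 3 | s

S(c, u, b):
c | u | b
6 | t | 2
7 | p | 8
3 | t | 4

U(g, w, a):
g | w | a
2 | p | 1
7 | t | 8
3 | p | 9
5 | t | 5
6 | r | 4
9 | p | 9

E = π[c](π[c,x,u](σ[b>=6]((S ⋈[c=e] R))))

σ filters on b, owned by the left side.
E' = π[c](π[c,x,u]((σ[b>=6](S) ⋈[c=e] R)))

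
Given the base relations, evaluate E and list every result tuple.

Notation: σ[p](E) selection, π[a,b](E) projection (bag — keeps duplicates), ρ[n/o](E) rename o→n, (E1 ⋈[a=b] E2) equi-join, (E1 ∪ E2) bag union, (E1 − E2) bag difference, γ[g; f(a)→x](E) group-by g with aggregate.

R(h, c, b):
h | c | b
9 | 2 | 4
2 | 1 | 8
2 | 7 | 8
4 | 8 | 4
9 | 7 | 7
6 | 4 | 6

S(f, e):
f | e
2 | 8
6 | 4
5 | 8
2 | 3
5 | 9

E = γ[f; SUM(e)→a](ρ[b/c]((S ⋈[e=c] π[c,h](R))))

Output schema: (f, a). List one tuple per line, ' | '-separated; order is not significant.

Subexpression sizes:
  S → 5
  R → 6
  π[c,h](R) → 6
  (S ⋈[e=c] π[c,h](R)) → 3
  ρ[b/c]((S ⋈[e=c] π[c,h](R))) → 3
  γ[f; SUM(e)→a](ρ[b/c]((S ⋈[e=c] π[c,h](R)))) → 3

== RESULT ==
f | a
2 | 8
5 | 8
6 | 4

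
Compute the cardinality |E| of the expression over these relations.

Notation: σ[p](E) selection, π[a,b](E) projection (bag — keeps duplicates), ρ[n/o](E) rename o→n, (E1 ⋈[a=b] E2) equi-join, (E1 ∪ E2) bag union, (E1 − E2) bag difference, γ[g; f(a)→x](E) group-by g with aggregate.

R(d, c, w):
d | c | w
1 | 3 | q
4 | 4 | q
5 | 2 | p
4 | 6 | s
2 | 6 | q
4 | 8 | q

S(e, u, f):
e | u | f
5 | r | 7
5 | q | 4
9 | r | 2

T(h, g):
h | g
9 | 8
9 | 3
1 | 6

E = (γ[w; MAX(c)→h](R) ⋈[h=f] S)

Row counts bottom-up:
  R → 6
  γ[w; MAX(c)→h](R) → 3
  S → 3
  (γ[w; MAX(c)→h](R) ⋈[h=f] S) → 1

|E| = 1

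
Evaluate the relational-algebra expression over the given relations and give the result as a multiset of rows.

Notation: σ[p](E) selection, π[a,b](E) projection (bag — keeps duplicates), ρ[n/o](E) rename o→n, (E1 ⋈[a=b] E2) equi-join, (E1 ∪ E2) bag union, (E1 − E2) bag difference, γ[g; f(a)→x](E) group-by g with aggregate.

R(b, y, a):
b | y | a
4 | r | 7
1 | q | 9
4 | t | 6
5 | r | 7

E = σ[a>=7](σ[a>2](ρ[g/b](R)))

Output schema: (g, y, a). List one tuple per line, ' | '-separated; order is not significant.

Row counts bottom-up:
  R → 4
  ρ[g/b](R) → 4
  σ[a>2](ρ[g/b](R)) → 4
  σ[a>=7](σ[a>2](ρ[g/b](R))) → 3

== RESULT ==
g | y | a
1 | q | 9
4 | r | 7
5 | r | 7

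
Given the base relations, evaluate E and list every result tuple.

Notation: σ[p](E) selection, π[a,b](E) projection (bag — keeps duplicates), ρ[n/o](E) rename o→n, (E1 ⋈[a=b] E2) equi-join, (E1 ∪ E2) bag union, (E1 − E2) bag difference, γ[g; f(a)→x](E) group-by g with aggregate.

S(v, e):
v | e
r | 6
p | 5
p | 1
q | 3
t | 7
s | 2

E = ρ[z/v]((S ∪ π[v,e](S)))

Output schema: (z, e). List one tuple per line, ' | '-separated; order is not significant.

Stepwise |·|:
  S → 6
  S → 6
  π[v,e](S) → 6
  (S ∪ π[v,e](S)) → 12
  ρ[z/v]((S ∪ π[v,e](S))) → 12

== RESULT ==
z | e
p | 1
p | 1
p | 5
p | 5
q | 3
q | 3
r | 6
r | 6
s | 2
s | 2
t | 7
t | 7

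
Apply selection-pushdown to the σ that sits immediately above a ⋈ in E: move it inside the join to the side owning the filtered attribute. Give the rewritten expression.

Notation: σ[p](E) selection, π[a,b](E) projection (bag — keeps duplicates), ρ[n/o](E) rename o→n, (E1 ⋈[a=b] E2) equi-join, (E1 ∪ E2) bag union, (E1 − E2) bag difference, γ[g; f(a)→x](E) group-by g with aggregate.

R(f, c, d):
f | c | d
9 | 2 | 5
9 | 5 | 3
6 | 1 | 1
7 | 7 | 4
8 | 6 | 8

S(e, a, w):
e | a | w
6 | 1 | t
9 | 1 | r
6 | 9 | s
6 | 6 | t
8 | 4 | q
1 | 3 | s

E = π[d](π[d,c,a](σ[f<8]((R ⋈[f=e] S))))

σ filters on f, owned by the left side.
E' = π[d](π[d,c,a]((σ[f<8](R) ⋈[f=e] S)))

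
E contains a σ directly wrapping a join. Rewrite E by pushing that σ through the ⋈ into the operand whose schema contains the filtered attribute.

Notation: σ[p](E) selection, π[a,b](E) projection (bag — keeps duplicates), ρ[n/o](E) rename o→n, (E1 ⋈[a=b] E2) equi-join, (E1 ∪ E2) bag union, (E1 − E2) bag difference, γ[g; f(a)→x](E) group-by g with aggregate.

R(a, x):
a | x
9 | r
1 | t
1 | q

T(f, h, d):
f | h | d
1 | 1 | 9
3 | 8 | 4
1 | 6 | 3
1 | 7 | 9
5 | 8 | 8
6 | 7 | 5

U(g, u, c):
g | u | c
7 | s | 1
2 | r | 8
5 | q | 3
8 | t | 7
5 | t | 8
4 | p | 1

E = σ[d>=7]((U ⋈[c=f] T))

σ filters on d, owned by the right side.
E' = (U ⋈[c=f] σ[d>=7](T))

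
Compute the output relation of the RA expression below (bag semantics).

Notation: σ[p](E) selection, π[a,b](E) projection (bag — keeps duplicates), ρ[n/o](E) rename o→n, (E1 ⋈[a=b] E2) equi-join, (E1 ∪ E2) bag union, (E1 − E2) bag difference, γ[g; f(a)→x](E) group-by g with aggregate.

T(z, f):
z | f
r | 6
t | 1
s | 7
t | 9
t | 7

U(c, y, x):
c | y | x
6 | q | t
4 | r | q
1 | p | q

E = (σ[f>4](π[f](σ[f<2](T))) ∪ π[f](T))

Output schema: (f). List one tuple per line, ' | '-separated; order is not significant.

Stepwise |·|:
  T → 5
  σ[f<2](T) → 1
  π[f](σ[f<2](T)) → 1
  σ[f>4](π[f](σ[f<2](T))) → 0
  T → 5
  π[f](T) → 5
  (σ[f>4](π[f](σ[f<2](T))) ∪ π[f](T)) → 5

== RESULT ==
f
1
6
7
7
9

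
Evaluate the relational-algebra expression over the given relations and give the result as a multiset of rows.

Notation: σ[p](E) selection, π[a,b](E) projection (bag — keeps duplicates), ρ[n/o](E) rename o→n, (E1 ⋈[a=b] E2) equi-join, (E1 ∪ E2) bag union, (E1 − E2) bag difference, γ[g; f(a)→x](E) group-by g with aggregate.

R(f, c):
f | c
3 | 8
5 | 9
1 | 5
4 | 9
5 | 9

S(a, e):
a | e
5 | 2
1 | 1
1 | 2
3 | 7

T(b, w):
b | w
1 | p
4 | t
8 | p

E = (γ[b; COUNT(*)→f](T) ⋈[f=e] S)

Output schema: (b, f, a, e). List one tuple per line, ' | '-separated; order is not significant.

Row counts bottom-up:
  T → 3
  γ[b; COUNT(*)→f](T) → 3
  S → 4
  (γ[b; COUNT(*)→f](T) ⋈[f=e] S) → 3

== RESULT ==
b | f | a | e
1 | 1 | 1 | 1
4 | 1 | 1 | 1
8 | 1 | 1 | 1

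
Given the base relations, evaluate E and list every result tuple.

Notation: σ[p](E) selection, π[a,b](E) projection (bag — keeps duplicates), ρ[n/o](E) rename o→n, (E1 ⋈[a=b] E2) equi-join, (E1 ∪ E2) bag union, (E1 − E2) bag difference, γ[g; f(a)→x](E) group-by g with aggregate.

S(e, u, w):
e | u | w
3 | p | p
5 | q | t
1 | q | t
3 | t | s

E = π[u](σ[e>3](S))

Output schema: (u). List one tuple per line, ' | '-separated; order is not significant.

Row counts bottom-up:
  S → 4
  σ[e>3](S) → 1
  π[u](σ[e>3](S)) → 1

== RESULT ==
u
q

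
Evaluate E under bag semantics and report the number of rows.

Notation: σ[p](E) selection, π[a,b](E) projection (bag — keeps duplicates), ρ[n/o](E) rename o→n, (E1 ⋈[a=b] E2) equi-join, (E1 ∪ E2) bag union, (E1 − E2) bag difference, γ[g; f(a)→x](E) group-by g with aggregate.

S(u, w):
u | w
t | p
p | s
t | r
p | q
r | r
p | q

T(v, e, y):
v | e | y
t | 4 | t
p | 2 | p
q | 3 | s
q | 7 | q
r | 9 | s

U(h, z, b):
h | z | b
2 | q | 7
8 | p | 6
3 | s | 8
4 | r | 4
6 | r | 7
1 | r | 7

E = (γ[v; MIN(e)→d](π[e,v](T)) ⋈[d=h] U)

Row counts bottom-up:
  T → 5
  π[e,v](T) → 5
  γ[v; MIN(e)→d](π[e,v](T)) → 4
  U → 6
  (γ[v; MIN(e)→d](π[e,v](T)) ⋈[d=h] U) → 3

|E| = 3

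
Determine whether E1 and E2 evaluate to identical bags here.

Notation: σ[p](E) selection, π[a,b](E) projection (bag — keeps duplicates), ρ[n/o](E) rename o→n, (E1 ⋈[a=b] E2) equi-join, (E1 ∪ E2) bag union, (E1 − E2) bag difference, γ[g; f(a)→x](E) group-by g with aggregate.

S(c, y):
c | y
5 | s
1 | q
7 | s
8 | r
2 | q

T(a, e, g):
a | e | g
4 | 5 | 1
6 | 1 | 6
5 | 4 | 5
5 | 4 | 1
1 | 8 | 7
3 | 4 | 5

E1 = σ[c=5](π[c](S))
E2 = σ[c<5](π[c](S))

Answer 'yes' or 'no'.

E1 subexpression sizes:
  S → 5
  π[c](S) → 5
  σ[c=5](π[c](S)) → 1
E2 subexpression sizes:
  S → 5
  π[c](S) → 5
  σ[c<5](π[c](S)) → 2

E1 result:
c
5
E2 result:
c
1
2
Witness: (1,) appears 0× in E1 but 1× in E2.

no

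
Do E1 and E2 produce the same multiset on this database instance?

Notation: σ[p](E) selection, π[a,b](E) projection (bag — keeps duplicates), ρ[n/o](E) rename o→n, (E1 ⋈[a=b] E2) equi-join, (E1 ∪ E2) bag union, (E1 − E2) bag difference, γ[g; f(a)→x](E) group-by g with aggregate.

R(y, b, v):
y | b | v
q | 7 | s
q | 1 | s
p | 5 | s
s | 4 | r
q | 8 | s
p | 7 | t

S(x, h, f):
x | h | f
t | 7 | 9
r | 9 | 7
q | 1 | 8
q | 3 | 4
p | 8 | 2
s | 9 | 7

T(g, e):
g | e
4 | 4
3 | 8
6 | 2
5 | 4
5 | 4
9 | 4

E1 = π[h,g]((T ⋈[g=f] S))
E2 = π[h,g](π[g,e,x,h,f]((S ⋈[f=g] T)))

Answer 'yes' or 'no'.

E1 subexpression sizes:
  T → 6
  S → 6
  (T ⋈[g=f] S) → 2
  π[h,g]((T ⋈[g=f] S)) → 2
E2 subexpression sizes:
  S → 6
  T → 6
  (S ⋈[f=g] T) → 2
  π[g,e,x,h,f]((S ⋈[f=g] T)) → 2
  π[h,g](π[g,e,x,h,f]((S ⋈[f=g] T))) → 2

E1 and E2 produce the same multiset:
h | g
3 | 4
7 | 9

yes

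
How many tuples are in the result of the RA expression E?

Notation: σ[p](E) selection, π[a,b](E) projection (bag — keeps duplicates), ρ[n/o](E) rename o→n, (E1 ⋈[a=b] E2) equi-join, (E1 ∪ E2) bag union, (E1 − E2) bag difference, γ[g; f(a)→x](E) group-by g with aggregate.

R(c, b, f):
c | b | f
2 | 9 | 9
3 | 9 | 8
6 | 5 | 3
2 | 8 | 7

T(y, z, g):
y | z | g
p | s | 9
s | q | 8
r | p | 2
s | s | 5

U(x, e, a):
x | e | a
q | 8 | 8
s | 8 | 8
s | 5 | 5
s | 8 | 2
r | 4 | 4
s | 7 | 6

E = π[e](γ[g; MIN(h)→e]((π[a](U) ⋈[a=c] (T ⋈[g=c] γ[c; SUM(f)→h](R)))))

Stepwise |·|:
  U → 6
  π[a](U) → 6
  T → 4
  R → 4
  γ[c; SUM(f)→h](R) → 3
  (T ⋈[g=c] γ[c; SUM(f)→h](R)) → 1
  (π[a](U) ⋈[a=c] (T ⋈[g=c] γ[c; SUM(f)→h](R))) → 1
  γ[g; MIN(h)→e]((π[a](U) ⋈[a=c] (T ⋈[g=c] γ[c; SUM(f)→h](R)))) → 1
  π[e](γ[g; MIN(h)→e]((π[a](U) ⋈[a=c] (T ⋈[g=c] γ[c; SUM(f)→h](R))))) → 1

|E| = 1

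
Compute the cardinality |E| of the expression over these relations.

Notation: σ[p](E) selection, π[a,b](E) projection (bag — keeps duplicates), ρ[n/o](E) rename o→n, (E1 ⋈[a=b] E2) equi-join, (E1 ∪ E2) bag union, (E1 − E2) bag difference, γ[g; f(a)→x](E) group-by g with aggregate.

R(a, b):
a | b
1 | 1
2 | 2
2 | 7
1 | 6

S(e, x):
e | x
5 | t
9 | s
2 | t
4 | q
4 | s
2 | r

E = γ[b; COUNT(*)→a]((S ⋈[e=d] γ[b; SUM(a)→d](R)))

Subexpression sizes:
  S → 6
  R → 4
  γ[b; SUM(a)→d](R) → 4
  (S ⋈[e=d] γ[b; SUM(a)→d](R)) → 4
  γ[b; COUNT(*)→a]((S ⋈[e=d] γ[b; SUM(a)→d](R))) → 2

|E| = 2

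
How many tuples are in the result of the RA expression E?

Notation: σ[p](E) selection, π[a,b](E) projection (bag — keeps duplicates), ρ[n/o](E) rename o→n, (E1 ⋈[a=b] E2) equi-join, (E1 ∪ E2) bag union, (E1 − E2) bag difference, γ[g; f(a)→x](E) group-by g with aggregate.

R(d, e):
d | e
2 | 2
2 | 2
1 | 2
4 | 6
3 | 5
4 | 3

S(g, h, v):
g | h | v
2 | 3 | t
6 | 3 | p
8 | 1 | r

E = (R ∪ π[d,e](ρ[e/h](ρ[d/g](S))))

Stepwise |·|:
  R → 6
  S → 3
  ρ[d/g](S) → 3
  ρ[e/h](ρ[d/g](S)) → 3
  π[d,e](ρ[e/h](ρ[d/g](S))) → 3
  (R ∪ π[d,e](ρ[e/h](ρ[d/g](S)))) → 9

|E| = 9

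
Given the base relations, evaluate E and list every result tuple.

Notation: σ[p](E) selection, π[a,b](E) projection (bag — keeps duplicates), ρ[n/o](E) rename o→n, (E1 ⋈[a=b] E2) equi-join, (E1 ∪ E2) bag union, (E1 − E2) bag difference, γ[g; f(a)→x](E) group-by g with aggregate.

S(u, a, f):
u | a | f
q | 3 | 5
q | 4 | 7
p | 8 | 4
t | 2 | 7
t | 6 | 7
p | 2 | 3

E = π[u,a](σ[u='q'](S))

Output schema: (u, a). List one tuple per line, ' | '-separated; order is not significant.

Row counts bottom-up:
  S → 6
  σ[u='q'](S) → 2
  π[u,a](σ[u='q'](S)) → 2

== RESULT ==
u | a
q | 3
q | 4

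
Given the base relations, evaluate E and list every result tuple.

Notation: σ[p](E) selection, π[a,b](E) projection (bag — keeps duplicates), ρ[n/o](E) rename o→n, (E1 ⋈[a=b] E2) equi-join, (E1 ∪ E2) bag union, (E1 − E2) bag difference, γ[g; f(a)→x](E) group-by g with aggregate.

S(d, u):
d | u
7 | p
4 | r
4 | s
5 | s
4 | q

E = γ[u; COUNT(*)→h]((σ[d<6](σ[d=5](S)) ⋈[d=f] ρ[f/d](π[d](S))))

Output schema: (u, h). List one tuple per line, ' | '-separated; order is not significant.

Stepwise |·|:
  S → 5
  σ[d=5](S) → 1
  σ[d<6](σ[d=5](S)) → 1
  S → 5
  π[d](S) → 5
  ρ[f/d](π[d](S)) → 5
  (σ[d<6](σ[d=5](S)) ⋈[d=f] ρ[f/d](π[d](S))) → 1
  γ[u; COUNT(*)→h]((σ[d<6](σ[d=5](S)) ⋈[d=f] ρ[f/d](π[d](S)))) → 1

== RESULT ==
u | h
s | 1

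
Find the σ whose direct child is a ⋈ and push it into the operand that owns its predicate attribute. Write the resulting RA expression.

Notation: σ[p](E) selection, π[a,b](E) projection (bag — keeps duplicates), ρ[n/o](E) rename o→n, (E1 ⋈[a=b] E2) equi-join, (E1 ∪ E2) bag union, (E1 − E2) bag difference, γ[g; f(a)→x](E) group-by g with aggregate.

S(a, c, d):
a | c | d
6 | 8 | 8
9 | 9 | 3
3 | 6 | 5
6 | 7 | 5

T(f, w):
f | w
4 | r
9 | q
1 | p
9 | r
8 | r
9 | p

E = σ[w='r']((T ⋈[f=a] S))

σ filters on w, owned by the left side.
E' = (σ[w='r'](T) ⋈[f=a] S)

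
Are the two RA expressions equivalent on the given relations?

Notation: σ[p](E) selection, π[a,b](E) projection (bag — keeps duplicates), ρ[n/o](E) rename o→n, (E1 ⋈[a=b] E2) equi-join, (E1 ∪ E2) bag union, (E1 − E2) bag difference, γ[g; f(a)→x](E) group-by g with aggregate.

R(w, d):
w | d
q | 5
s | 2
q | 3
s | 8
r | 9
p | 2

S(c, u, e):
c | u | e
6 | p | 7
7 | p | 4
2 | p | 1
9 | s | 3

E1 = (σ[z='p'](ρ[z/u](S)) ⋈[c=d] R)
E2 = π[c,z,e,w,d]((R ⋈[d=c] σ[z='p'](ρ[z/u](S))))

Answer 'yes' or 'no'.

E1 stepwise |·|:
  S → 4
  ρ[z/u](S) → 4
  σ[z='p'](ρ[z/u](S)) → 3
  R → 6
  (σ[z='p'](ρ[z/u](S)) ⋈[c=d] R) → 2
E2 stepwise |·|:
  R → 6
  S → 4
  ρ[z/u](S) → 4
  σ[z='p'](ρ[z/u](S)) → 3
  (R ⋈[d=c] σ[z='p'](ρ[z/u](S))) → 2
  π[c,z,e,w,d]((R ⋈[d=c] σ[z='p'](ρ[z/u](S)))) → 2

E1 and E2 produce the same multiset:
c | z | e | w | d
2 | p | 1 | p | 2
2 | p | 1 | s | 2

yes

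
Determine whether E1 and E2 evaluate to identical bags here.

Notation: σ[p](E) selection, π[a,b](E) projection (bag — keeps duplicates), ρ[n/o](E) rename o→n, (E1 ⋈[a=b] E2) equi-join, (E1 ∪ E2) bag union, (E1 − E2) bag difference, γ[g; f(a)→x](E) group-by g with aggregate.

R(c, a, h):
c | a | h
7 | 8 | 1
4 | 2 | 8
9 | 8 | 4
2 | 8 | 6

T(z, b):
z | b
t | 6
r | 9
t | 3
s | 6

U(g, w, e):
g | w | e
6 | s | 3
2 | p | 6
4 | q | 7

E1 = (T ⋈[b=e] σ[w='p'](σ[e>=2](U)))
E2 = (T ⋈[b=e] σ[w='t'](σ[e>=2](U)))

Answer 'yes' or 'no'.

E1 subexpression sizes:
  T → 4
  U → 3
  σ[e>=2](U) → 3
  σ[w='p'](σ[e>=2](U)) → 1
  (T ⋈[b=e] σ[w='p'](σ[e>=2](U))) → 2
E2 subexpression sizes:
  T → 4
  U → 3
  σ[e>=2](U) → 3
  σ[w='t'](σ[e>=2](U)) → 0
  (T ⋈[b=e] σ[w='t'](σ[e>=2](U))) → 0

E1 result:
z | b | g | w | e
s | 6 | 2 | p | 6
t | 6 | 2 | p | 6
E2 result:
z | b | g | w | e
(0 rows)
Witness: ('s', 6, 2, 'p', 6) appears 1× in E1 but 0× in E2.

no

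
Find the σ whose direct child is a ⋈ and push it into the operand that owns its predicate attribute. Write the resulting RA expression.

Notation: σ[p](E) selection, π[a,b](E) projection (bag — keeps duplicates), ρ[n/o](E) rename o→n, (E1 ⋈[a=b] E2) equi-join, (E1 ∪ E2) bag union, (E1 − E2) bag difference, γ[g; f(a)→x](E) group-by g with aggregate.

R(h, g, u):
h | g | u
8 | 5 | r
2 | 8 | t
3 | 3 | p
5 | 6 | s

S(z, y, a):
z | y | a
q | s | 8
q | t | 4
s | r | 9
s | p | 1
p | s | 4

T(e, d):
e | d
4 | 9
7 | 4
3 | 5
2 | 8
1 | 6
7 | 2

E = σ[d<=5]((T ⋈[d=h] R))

σ filters on d, owned by the left side.
E' = (σ[d<=5](T) ⋈[d=h] R)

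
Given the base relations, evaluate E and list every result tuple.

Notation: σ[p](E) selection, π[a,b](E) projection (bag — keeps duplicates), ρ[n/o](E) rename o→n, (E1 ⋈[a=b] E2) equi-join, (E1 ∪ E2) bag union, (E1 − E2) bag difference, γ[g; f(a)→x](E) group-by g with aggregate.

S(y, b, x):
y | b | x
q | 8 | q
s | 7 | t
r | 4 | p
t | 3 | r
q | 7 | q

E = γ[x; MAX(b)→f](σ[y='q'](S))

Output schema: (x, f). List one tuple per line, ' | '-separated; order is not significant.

Subexpression sizes:
  S → 5
  σ[y='q'](S) → 2
  γ[x; MAX(b)→f](σ[y='q'](S)) → 1

== RESULT ==
x | f
q | 8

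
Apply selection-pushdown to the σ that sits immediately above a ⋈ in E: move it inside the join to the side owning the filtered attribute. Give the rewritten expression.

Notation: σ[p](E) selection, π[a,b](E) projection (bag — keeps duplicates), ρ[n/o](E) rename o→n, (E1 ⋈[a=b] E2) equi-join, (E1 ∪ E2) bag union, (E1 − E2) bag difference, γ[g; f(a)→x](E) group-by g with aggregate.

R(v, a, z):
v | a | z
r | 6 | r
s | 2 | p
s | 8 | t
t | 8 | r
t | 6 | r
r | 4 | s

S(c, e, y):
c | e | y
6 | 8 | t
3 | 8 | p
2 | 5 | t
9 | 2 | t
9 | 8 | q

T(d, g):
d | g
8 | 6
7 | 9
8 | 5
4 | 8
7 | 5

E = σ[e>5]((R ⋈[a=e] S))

σ filters on e, owned by the right side.
E' = (R ⋈[a=e] σ[e>5](S))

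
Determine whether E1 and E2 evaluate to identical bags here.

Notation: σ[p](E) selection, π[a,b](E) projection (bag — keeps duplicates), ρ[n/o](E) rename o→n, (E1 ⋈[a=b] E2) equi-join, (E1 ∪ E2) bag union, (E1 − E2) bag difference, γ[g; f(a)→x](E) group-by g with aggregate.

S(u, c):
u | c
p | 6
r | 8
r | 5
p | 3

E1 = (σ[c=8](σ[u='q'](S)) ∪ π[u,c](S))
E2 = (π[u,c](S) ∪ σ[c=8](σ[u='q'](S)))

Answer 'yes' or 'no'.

E1 stepwise |·|:
  S → 4
  σ[u='q'](S) → 0
  σ[c=8](σ[u='q'](S)) → 0
  S → 4
  π[u,c](S) → 4
  (σ[c=8](σ[u='q'](S)) ∪ π[u,c](S)) → 4
E2 stepwise |·|:
  S → 4
  π[u,c](S) → 4
  S → 4
  σ[u='q'](S) → 0
  σ[c=8](σ[u='q'](S)) → 0
  (π[u,c](S) ∪ σ[c=8](σ[u='q'](S))) → 4

E1 and E2 produce the same multiset:
u | c
p | 3
p | 6
r | 5
r | 8

yes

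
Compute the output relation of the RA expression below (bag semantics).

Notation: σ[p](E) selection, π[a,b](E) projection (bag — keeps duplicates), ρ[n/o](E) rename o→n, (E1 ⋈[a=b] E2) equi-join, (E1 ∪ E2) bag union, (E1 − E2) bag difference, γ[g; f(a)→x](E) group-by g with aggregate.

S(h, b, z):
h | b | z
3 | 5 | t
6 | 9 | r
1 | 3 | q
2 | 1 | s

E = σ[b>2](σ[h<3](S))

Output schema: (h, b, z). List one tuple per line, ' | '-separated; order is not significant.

Per-node cardinality:
  S → 4
  σ[h<3](S) → 2
  σ[b>2](σ[h<3](S)) → 1

== RESULT ==
h | b | z
1 | 3 | q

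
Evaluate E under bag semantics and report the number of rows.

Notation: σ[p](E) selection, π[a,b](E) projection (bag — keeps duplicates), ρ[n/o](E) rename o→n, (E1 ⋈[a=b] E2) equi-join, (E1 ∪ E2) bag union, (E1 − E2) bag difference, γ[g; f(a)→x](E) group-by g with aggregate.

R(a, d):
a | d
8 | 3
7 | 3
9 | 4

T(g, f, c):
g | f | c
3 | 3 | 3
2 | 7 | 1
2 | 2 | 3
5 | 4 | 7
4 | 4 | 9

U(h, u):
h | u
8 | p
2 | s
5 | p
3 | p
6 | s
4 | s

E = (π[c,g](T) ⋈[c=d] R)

Per-node cardinality:
  T → 5
  π[c,g](T) → 5
  R → 3
  (π[c,g](T) ⋈[c=d] R) → 4

|E| = 4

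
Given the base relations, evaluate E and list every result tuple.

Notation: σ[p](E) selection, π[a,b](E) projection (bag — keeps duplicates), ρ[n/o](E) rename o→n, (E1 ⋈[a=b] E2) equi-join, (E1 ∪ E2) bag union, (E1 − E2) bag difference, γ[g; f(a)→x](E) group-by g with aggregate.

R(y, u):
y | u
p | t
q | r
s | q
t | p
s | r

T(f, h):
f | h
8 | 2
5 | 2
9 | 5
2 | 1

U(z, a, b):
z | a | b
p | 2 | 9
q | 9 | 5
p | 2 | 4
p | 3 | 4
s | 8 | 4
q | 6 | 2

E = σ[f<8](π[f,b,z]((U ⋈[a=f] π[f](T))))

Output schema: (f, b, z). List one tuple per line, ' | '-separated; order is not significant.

Row counts bottom-up:
  U → 6
  T → 4
  π[f](T) → 4
  (U ⋈[a=f] π[f](T)) → 4
  π[f,b,z]((U ⋈[a=f] π[f](T))) → 4
  σ[f<8](π[f,b,z]((U ⋈[a=f] π[f](T)))) → 2

== RESULT ==
f | b | z
2 | 4 | p
2 | 9 | p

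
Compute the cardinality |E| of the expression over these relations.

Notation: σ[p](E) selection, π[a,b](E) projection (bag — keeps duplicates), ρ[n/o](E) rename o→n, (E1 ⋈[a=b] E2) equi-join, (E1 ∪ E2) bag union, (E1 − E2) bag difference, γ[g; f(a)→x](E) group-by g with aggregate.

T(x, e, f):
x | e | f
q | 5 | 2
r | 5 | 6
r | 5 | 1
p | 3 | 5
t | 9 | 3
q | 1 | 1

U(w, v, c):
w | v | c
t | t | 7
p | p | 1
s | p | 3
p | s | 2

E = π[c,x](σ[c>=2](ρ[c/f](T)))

Per-node cardinality:
  T → 6
  ρ[c/f](T) → 6
  σ[c>=2](ρ[c/f](T)) → 4
  π[c,x](σ[c>=2](ρ[c/f](T))) → 4

|E| = 4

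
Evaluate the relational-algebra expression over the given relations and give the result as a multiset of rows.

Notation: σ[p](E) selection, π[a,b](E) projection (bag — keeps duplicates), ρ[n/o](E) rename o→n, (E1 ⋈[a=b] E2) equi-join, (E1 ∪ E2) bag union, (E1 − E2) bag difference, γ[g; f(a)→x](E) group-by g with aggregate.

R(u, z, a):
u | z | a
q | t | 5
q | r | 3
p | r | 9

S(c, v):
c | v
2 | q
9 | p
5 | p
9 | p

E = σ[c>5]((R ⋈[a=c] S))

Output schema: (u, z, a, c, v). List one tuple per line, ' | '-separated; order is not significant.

Stepwise |·|:
  R → 3
  S → 4
  (R ⋈[a=c] S) → 3
  σ[c>5]((R ⋈[a=c] S)) → 2

== RESULT ==
u | z | a | c | v
p | r | 9 | 9 | p
p | r | 9 | 9 | p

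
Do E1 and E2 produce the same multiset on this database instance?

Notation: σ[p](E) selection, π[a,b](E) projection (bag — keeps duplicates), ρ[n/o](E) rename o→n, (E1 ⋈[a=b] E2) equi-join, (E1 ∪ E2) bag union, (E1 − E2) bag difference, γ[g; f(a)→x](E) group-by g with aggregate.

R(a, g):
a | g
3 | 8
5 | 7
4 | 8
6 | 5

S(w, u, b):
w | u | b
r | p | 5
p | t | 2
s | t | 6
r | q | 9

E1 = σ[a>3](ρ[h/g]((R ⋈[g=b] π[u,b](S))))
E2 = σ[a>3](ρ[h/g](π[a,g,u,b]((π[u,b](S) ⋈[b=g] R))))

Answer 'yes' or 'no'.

E1 row counts bottom-up:
  R → 4
  S → 4
  π[u,b](S) → 4
  (R ⋈[g=b] π[u,b](S)) → 1
  ρ[h/g]((R ⋈[g=b] π[u,b](S))) → 1
  σ[a>3](ρ[h/g]((R ⋈[g=b] π[u,b](S)))) → 1
E2 row counts bottom-up:
  S → 4
  π[u,b](S) → 4
  R → 4
  (π[u,b](S) ⋈[b=g] R) → 1
  π[a,g,u,b]((π[u,b](S) ⋈[b=g] R)) → 1
  ρ[h/g](π[a,g,u,b]((π[u,b](S) ⋈[b=g] R))) → 1
  σ[a>3](ρ[h/g](π[a,g,u,b]((π[u,b](S) ⋈[b=g] R)))) → 1

E1 and E2 produce the same multiset:
a | h | u | b
6 | 5 | p | 5

yes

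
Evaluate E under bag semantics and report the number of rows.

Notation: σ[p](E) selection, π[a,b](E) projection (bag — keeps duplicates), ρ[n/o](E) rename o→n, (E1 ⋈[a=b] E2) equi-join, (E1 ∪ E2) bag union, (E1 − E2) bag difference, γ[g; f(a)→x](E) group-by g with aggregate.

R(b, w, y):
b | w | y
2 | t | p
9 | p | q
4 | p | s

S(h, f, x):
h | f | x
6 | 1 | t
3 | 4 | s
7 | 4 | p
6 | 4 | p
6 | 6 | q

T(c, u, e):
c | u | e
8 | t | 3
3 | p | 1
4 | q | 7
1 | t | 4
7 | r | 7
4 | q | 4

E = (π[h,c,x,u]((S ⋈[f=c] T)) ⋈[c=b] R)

Subexpression sizes:
  S → 5
  T → 6
  (S ⋈[f=c] T) → 7
  π[h,c,x,u]((S ⋈[f=c] T)) → 7
  R → 3
  (π[h,c,x,u]((S ⋈[f=c] T)) ⋈[c=b] R) → 6

|E| = 6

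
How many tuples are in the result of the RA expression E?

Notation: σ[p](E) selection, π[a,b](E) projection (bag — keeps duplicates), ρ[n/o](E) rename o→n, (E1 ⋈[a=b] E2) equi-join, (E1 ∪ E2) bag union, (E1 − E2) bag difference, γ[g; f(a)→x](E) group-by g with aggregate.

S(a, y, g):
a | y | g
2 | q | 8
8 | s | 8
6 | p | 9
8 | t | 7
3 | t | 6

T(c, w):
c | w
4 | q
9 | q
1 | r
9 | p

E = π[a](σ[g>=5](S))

Subexpression sizes:
  S → 5
  σ[g>=5](S) → 5
  π[a](σ[g>=5](S)) → 5

|E| = 5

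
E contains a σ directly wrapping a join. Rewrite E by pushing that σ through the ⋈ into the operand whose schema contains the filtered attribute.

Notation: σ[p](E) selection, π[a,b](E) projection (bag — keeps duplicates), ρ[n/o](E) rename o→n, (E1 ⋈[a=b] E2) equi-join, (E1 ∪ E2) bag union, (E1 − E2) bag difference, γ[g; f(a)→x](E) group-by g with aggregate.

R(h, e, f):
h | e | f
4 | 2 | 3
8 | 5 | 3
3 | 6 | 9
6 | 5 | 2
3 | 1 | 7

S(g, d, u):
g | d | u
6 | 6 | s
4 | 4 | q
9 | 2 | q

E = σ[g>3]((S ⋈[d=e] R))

σ filters on g, owned by the left side.
E' = (σ[g>3](S) ⋈[d=e] R)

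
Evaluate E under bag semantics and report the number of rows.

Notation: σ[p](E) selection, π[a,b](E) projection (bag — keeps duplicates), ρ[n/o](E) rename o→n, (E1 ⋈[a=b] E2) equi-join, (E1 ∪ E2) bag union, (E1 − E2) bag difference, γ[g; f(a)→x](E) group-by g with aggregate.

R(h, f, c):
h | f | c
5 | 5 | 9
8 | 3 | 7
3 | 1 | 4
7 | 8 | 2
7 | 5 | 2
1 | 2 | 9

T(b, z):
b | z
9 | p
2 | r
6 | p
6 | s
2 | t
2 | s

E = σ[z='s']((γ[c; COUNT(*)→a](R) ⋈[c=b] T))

Row counts bottom-up:
  R → 6
  γ[c; COUNT(*)→a](R) → 4
  T → 6
  (γ[c; COUNT(*)→a](R) ⋈[c=b] T) → 4
  σ[z='s']((γ[c; COUNT(*)→a](R) ⋈[c=b] T)) → 1

|E| = 1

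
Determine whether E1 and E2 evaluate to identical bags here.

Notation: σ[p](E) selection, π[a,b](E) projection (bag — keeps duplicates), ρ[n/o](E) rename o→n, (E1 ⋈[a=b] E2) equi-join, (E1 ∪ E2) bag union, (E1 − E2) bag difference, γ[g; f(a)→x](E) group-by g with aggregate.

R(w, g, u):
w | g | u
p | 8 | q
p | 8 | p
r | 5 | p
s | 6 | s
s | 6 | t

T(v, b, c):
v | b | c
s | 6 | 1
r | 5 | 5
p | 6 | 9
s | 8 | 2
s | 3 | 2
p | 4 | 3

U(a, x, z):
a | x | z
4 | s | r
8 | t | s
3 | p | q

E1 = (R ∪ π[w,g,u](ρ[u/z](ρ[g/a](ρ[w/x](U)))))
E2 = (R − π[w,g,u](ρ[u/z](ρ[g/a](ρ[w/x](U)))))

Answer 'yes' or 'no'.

E1 row counts bottom-up:
  R → 5
  U → 3
  ρ[w/x](U) → 3
  ρ[g/a](ρ[w/x](U)) → 3
  ρ[u/z](ρ[g/a](ρ[w/x](U))) → 3
  π[w,g,u](ρ[u/z](ρ[g/a](ρ[w/x](U)))) → 3
  (R ∪ π[w,g,u](ρ[u/z](ρ[g/a](ρ[w/x](U))))) → 8
E2 row counts bottom-up:
  R → 5
  U → 3
  ρ[w/x](U) → 3
  ρ[g/a](ρ[w/x](U)) → 3
  ρ[u/z](ρ[g/a](ρ[w/x](U))) → 3
  π[w,g,u](ρ[u/z](ρ[g/a](ρ[w/x](U)))) → 3
  (R − π[w,g,u](ρ[u/z](ρ[g/a](ρ[w/x](U))))) → 5

E1 result:
w | g | u
p | 3 | q
p | 8 | p
p | 8 | q
r | 5 | p
s | 4 | r
s | 6 | s
s | 6 | t
t | 8 | s
E2 result:
w | g | u
p | 8 | p
p | 8 | q
r | 5 | p
s | 6 | s
s | 6 | t
Witness: ('s', 4, 'r') appears 1× in E1 but 0× in E2.

no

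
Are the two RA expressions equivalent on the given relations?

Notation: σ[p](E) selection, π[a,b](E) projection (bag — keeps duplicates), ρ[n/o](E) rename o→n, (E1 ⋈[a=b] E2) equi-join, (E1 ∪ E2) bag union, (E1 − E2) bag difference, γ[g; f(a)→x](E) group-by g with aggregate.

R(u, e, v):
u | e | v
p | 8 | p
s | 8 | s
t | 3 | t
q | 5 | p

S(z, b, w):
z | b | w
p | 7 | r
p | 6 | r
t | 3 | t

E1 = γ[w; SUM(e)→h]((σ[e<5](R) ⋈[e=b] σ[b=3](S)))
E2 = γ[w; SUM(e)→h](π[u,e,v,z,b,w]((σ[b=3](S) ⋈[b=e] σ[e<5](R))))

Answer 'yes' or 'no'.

E1 subexpression sizes:
  R → 4
  σ[e<5](R) → 1
  S → 3
  σ[b=3](S) → 1
  (σ[e<5](R) ⋈[e=b] σ[b=3](S)) → 1
  γ[w; SUM(e)→h]((σ[e<5](R) ⋈[e=b] σ[b=3](S))) → 1
E2 subexpression sizes:
  S → 3
  σ[b=3](S) → 1
  R → 4
  σ[e<5](R) → 1
  (σ[b=3](S) ⋈[b=e] σ[e<5](R)) → 1
  π[u,e,v,z,b,w]((σ[b=3](S) ⋈[b=e] σ[e<5](R))) → 1
  γ[w; SUM(e)→h](π[u,e,v,z,b,w]((σ[b=3](S) ⋈[b=e] σ[e<5](R)))) → 1

E1 and E2 produce the same multiset:
w | h
t | 3

yes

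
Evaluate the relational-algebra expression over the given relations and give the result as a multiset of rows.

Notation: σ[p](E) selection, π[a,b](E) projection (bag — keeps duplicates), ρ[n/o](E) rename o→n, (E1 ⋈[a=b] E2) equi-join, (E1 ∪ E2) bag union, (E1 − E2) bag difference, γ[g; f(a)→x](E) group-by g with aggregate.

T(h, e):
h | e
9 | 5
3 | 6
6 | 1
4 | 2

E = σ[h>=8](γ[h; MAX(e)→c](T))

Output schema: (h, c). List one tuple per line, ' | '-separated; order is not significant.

Per-node cardinality:
  T → 4
  γ[h; MAX(e)→c](T) → 4
  σ[h>=8](γ[h; MAX(e)→c](T)) → 1

== RESULT ==
h | c
9 | 5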